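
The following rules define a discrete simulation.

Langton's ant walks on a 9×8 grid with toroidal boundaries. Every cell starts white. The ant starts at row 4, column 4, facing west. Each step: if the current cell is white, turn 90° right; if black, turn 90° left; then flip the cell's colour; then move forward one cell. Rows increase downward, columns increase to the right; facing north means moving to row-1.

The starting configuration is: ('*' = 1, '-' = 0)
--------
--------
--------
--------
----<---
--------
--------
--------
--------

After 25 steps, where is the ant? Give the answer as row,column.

5,6

gen 0: --------
--------
--------
--------
----<---
--------
--------
--------
--------
gen 1: --------
--------
--------
----^---
----*---
--------
--------
--------
--------
gen 2: --------
--------
--------
----*>--
----*---
--------
--------
--------
--------
gen 3: --------
--------
--------
----**--
----*v--
--------
--------
--------
--------
gen 4: --------
--------
--------
----**--
----<*--
--------
--------
--------
--------
gen 5: --------
--------
--------
----**--
-----*--
----v---
--------
--------
--------
gen 6: --------
--------
--------
----**--
-----*--
---<*---
--------
--------
--------
gen 7: --------
--------
--------
----**--
---^-*--
---**---
--------
--------
--------
gen 8: --------
--------
--------
----**--
---*>*--
---**---
--------
--------
--------
gen 9: --------
--------
--------
----**--
---***--
---*v---
--------
--------
--------
gen 10: --------
--------
--------
----**--
---***--
---*->--
--------
--------
--------
gen 11: --------
--------
--------
----**--
---***--
---*-*--
-----v--
--------
--------
gen 12: --------
--------
--------
----**--
---***--
---*-*--
----<*--
--------
--------
gen 13: --------
--------
--------
----**--
---***--
---*^*--
----**--
--------
--------
gen 14: --------
--------
--------
----**--
---***--
---**>--
----**--
--------
--------
gen 15: --------
--------
--------
----**--
---**^--
---**---
----**--
--------
--------
gen 16: --------
--------
--------
----**--
---*<---
---**---
----**--
--------
--------
gen 17: --------
--------
--------
----**--
---*----
---*v---
----**--
--------
--------
gen 18: --------
--------
--------
----**--
---*----
---*->--
----**--
--------
--------
gen 19: --------
--------
--------
----**--
---*----
---*-*--
----*v--
--------
--------
gen 20: --------
--------
--------
----**--
---*----
---*-*--
----*->-
--------
--------
gen 21: --------
--------
--------
----**--
---*----
---*-*--
----*-*-
------v-
--------
gen 22: --------
--------
--------
----**--
---*----
---*-*--
----*-*-
-----<*-
--------
gen 23: --------
--------
--------
----**--
---*----
---*-*--
----*^*-
-----**-
--------
gen 24: --------
--------
--------
----**--
---*----
---*-*--
----**>-
-----**-
--------
gen 25: --------
--------
--------
----**--
---*----
---*-*^-
----**--
-----**-
--------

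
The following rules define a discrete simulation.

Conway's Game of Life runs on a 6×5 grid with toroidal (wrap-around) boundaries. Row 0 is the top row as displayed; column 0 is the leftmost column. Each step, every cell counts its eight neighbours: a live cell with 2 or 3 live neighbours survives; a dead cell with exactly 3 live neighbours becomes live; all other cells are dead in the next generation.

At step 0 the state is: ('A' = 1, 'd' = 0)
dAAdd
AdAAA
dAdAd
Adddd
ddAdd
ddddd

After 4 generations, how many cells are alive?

9

t=0: dAAdd
AdAAA
dAdAd
Adddd
ddAdd
ddddd
t=1: AAAdA
AdddA
dAdAd
dAAdd
ddddd
dAAdd
t=2: ddAdA
ddddd
dAdAA
dAAdd
ddddd
ddAAd
t=3: ddAdd
AdAdA
AAdAd
AAAAd
dAdAd
ddAAd
t=4: ddAdA
AdAdA
ddddd
dddAd
Adddd
dAdAd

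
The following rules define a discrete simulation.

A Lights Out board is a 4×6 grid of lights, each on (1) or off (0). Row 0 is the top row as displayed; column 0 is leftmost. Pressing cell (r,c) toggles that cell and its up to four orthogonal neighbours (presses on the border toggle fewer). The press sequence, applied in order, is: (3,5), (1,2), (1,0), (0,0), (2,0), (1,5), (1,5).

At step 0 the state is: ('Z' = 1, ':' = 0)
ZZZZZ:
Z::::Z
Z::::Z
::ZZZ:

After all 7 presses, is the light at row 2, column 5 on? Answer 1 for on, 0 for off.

0

step 0: ZZZZZ:
Z::::Z
Z::::Z
::ZZZ:
step 1: ZZZZZ:
Z::::Z
Z:::::
::ZZ:Z
step 2: ZZ:ZZ:
ZZZZ:Z
Z:Z:::
::ZZ:Z
step 3: :Z:ZZ:
::ZZ:Z
::Z:::
::ZZ:Z
step 4: Z::ZZ:
Z:ZZ:Z
::Z:::
::ZZ:Z
step 5: Z::ZZ:
::ZZ:Z
ZZZ:::
Z:ZZ:Z
step 6: Z::ZZZ
::ZZZ:
ZZZ::Z
Z:ZZ:Z
step 7: Z::ZZ:
::ZZ:Z
ZZZ:::
Z:ZZ:Z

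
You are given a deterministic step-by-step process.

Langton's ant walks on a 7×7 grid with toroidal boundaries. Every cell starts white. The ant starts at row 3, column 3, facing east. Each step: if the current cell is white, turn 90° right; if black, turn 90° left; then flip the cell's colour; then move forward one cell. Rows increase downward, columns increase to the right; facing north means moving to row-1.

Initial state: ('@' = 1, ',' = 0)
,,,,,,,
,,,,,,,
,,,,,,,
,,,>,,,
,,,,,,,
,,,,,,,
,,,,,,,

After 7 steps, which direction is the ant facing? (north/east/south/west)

south

0) ,,,,,,,
,,,,,,,
,,,,,,,
,,,>,,,
,,,,,,,
,,,,,,,
,,,,,,,
1) ,,,,,,,
,,,,,,,
,,,,,,,
,,,@,,,
,,,v,,,
,,,,,,,
,,,,,,,
2) ,,,,,,,
,,,,,,,
,,,,,,,
,,,@,,,
,,<@,,,
,,,,,,,
,,,,,,,
3) ,,,,,,,
,,,,,,,
,,,,,,,
,,^@,,,
,,@@,,,
,,,,,,,
,,,,,,,
4) ,,,,,,,
,,,,,,,
,,,,,,,
,,@>,,,
,,@@,,,
,,,,,,,
,,,,,,,
5) ,,,,,,,
,,,,,,,
,,,^,,,
,,@,,,,
,,@@,,,
,,,,,,,
,,,,,,,
6) ,,,,,,,
,,,,,,,
,,,@>,,
,,@,,,,
,,@@,,,
,,,,,,,
,,,,,,,
7) ,,,,,,,
,,,,,,,
,,,@@,,
,,@,v,,
,,@@,,,
,,,,,,,
,,,,,,,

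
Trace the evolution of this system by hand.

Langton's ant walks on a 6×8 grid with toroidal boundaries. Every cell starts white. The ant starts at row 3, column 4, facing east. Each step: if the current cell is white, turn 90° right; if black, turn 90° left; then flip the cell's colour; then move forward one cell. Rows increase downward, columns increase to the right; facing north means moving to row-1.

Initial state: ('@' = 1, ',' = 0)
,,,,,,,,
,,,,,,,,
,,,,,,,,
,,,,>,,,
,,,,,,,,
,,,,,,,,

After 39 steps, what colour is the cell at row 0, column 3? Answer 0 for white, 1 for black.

1

t=0: ,,,,,,,,
,,,,,,,,
,,,,,,,,
,,,,>,,,
,,,,,,,,
,,,,,,,,
t=1: ,,,,,,,,
,,,,,,,,
,,,,,,,,
,,,,@,,,
,,,,v,,,
,,,,,,,,
t=2: ,,,,,,,,
,,,,,,,,
,,,,,,,,
,,,,@,,,
,,,<@,,,
,,,,,,,,
t=3: ,,,,,,,,
,,,,,,,,
,,,,,,,,
,,,^@,,,
,,,@@,,,
,,,,,,,,
t=4: ,,,,,,,,
,,,,,,,,
,,,,,,,,
,,,@>,,,
,,,@@,,,
,,,,,,,,
t=5: ,,,,,,,,
,,,,,,,,
,,,,^,,,
,,,@,,,,
,,,@@,,,
,,,,,,,,
t=6: ,,,,,,,,
,,,,,,,,
,,,,@>,,
,,,@,,,,
,,,@@,,,
,,,,,,,,
t=7: ,,,,,,,,
,,,,,,,,
,,,,@@,,
,,,@,v,,
,,,@@,,,
,,,,,,,,
t=8: ,,,,,,,,
,,,,,,,,
,,,,@@,,
,,,@<@,,
,,,@@,,,
,,,,,,,,
t=9: ,,,,,,,,
,,,,,,,,
,,,,^@,,
,,,@@@,,
,,,@@,,,
,,,,,,,,
t=10: ,,,,,,,,
,,,,,,,,
,,,<,@,,
,,,@@@,,
,,,@@,,,
,,,,,,,,
t=11: ,,,,,,,,
,,,^,,,,
,,,@,@,,
,,,@@@,,
,,,@@,,,
,,,,,,,,
t=12: ,,,,,,,,
,,,@>,,,
,,,@,@,,
,,,@@@,,
,,,@@,,,
,,,,,,,,
t=13: ,,,,,,,,
,,,@@,,,
,,,@v@,,
,,,@@@,,
,,,@@,,,
,,,,,,,,
t=14: ,,,,,,,,
,,,@@,,,
,,,<@@,,
,,,@@@,,
,,,@@,,,
,,,,,,,,
t=15: ,,,,,,,,
,,,@@,,,
,,,,@@,,
,,,v@@,,
,,,@@,,,
,,,,,,,,
t=16: ,,,,,,,,
,,,@@,,,
,,,,@@,,
,,,,>@,,
,,,@@,,,
,,,,,,,,
t=17: ,,,,,,,,
,,,@@,,,
,,,,^@,,
,,,,,@,,
,,,@@,,,
,,,,,,,,
t=18: ,,,,,,,,
,,,@@,,,
,,,<,@,,
,,,,,@,,
,,,@@,,,
,,,,,,,,
t=19: ,,,,,,,,
,,,^@,,,
,,,@,@,,
,,,,,@,,
,,,@@,,,
,,,,,,,,
t=20: ,,,,,,,,
,,<,@,,,
,,,@,@,,
,,,,,@,,
,,,@@,,,
,,,,,,,,
t=21: ,,^,,,,,
,,@,@,,,
,,,@,@,,
,,,,,@,,
,,,@@,,,
,,,,,,,,
t=22: ,,@>,,,,
,,@,@,,,
,,,@,@,,
,,,,,@,,
,,,@@,,,
,,,,,,,,
t=23: ,,@@,,,,
,,@v@,,,
,,,@,@,,
,,,,,@,,
,,,@@,,,
,,,,,,,,
t=24: ,,@@,,,,
,,<@@,,,
,,,@,@,,
,,,,,@,,
,,,@@,,,
,,,,,,,,
t=25: ,,@@,,,,
,,,@@,,,
,,v@,@,,
,,,,,@,,
,,,@@,,,
,,,,,,,,
t=26: ,,@@,,,,
,,,@@,,,
,<@@,@,,
,,,,,@,,
,,,@@,,,
,,,,,,,,
t=27: ,,@@,,,,
,^,@@,,,
,@@@,@,,
,,,,,@,,
,,,@@,,,
,,,,,,,,
t=28: ,,@@,,,,
,@>@@,,,
,@@@,@,,
,,,,,@,,
,,,@@,,,
,,,,,,,,
t=29: ,,@@,,,,
,@@@@,,,
,@v@,@,,
,,,,,@,,
,,,@@,,,
,,,,,,,,
t=30: ,,@@,,,,
,@@@@,,,
,@,>,@,,
,,,,,@,,
,,,@@,,,
,,,,,,,,
t=31: ,,@@,,,,
,@@^@,,,
,@,,,@,,
,,,,,@,,
,,,@@,,,
,,,,,,,,
t=32: ,,@@,,,,
,@<,@,,,
,@,,,@,,
,,,,,@,,
,,,@@,,,
,,,,,,,,
t=33: ,,@@,,,,
,@,,@,,,
,@v,,@,,
,,,,,@,,
,,,@@,,,
,,,,,,,,
t=34: ,,@@,,,,
,@,,@,,,
,<@,,@,,
,,,,,@,,
,,,@@,,,
,,,,,,,,
t=35: ,,@@,,,,
,@,,@,,,
,,@,,@,,
,v,,,@,,
,,,@@,,,
,,,,,,,,
t=36: ,,@@,,,,
,@,,@,,,
,,@,,@,,
<@,,,@,,
,,,@@,,,
,,,,,,,,
t=37: ,,@@,,,,
,@,,@,,,
^,@,,@,,
@@,,,@,,
,,,@@,,,
,,,,,,,,
t=38: ,,@@,,,,
,@,,@,,,
@>@,,@,,
@@,,,@,,
,,,@@,,,
,,,,,,,,
t=39: ,,@@,,,,
,@,,@,,,
@@@,,@,,
@v,,,@,,
,,,@@,,,
,,,,,,,,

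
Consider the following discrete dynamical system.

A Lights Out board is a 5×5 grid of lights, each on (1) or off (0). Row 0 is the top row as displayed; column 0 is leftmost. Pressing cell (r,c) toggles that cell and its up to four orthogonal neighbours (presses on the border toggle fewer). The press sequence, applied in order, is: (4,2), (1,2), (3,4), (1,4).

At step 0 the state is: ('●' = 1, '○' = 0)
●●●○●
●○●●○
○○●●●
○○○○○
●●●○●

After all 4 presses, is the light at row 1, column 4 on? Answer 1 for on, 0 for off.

1

gen 0: ●●●○●
●○●●○
○○●●●
○○○○○
●●●○●
gen 1: ●●●○●
●○●●○
○○●●●
○○●○○
●○○●●
gen 2: ●●○○●
●●○○○
○○○●●
○○●○○
●○○●●
gen 3: ●●○○●
●●○○○
○○○●○
○○●●●
●○○●○
gen 4: ●●○○○
●●○●●
○○○●●
○○●●●
●○○●○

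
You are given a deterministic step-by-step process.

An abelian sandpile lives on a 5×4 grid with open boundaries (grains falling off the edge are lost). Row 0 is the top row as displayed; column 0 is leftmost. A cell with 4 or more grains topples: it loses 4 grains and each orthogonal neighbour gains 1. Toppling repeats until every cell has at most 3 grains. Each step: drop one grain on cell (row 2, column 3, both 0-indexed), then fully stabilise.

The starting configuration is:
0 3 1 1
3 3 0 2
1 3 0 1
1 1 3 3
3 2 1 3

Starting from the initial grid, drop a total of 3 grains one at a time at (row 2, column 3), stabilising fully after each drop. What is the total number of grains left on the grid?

[0] 0 3 1 1
3 3 0 2
1 3 0 1
1 1 3 3
3 2 1 3
[1] 0 3 1 1
3 3 0 2
1 3 0 2
1 1 3 3
3 2 1 3
[2] 0 3 1 1
3 3 0 2
1 3 0 3
1 1 3 3
3 2 1 3
[3] 0 3 1 1
3 3 0 3
1 3 2 1
1 2 0 2
3 2 3 0

34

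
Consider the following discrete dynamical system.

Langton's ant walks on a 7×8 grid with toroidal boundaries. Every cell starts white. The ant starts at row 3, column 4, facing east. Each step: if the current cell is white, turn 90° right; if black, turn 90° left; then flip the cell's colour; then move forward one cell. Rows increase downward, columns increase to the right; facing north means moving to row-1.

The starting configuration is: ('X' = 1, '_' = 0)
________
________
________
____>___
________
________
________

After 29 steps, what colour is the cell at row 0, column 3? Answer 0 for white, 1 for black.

1

k=0  ________
________
________
____>___
________
________
________
k=1  ________
________
________
____X___
____v___
________
________
k=2  ________
________
________
____X___
___<X___
________
________
k=3  ________
________
________
___^X___
___XX___
________
________
k=4  ________
________
________
___X>___
___XX___
________
________
k=5  ________
________
____^___
___X____
___XX___
________
________
k=6  ________
________
____X>__
___X____
___XX___
________
________
k=7  ________
________
____XX__
___X_v__
___XX___
________
________
k=8  ________
________
____XX__
___X<X__
___XX___
________
________
k=9  ________
________
____^X__
___XXX__
___XX___
________
________
k=10  ________
________
___<_X__
___XXX__
___XX___
________
________
k=11  ________
___^____
___X_X__
___XXX__
___XX___
________
________
k=12  ________
___X>___
___X_X__
___XXX__
___XX___
________
________
k=13  ________
___XX___
___XvX__
___XXX__
___XX___
________
________
k=14  ________
___XX___
___<XX__
___XXX__
___XX___
________
________
k=15  ________
___XX___
____XX__
___vXX__
___XX___
________
________
k=16  ________
___XX___
____XX__
____>X__
___XX___
________
________
k=17  ________
___XX___
____^X__
_____X__
___XX___
________
________
k=18  ________
___XX___
___<_X__
_____X__
___XX___
________
________
k=19  ________
___^X___
___X_X__
_____X__
___XX___
________
________
k=20  ________
__<_X___
___X_X__
_____X__
___XX___
________
________
k=21  __^_____
__X_X___
___X_X__
_____X__
___XX___
________
________
k=22  __X>____
__X_X___
___X_X__
_____X__
___XX___
________
________
k=23  __XX____
__XvX___
___X_X__
_____X__
___XX___
________
________
k=24  __XX____
__<XX___
___X_X__
_____X__
___XX___
________
________
k=25  __XX____
___XX___
__vX_X__
_____X__
___XX___
________
________
k=26  __XX____
___XX___
_<XX_X__
_____X__
___XX___
________
________
k=27  __XX____
_^_XX___
_XXX_X__
_____X__
___XX___
________
________
k=28  __XX____
_X>XX___
_XXX_X__
_____X__
___XX___
________
________
k=29  __XX____
_XXXX___
_XvX_X__
_____X__
___XX___
________
________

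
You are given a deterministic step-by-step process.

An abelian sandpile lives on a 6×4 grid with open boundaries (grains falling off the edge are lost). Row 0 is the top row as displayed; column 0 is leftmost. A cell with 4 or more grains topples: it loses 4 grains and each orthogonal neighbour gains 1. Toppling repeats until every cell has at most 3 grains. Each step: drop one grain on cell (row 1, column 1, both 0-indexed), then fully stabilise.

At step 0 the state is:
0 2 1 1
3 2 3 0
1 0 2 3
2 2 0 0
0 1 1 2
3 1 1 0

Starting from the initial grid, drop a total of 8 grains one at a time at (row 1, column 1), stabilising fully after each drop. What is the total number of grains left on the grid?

step 0: 0 2 1 1
3 2 3 0
1 0 2 3
2 2 0 0
0 1 1 2
3 1 1 0
step 1: 0 2 1 1
3 3 3 0
1 0 2 3
2 2 0 0
0 1 1 2
3 1 1 0
step 2: 1 3 2 1
0 2 0 1
2 1 3 3
2 2 0 0
0 1 1 2
3 1 1 0
step 3: 1 3 2 1
0 3 0 1
2 1 3 3
2 2 0 0
0 1 1 2
3 1 1 0
step 4: 2 0 3 1
1 1 1 1
2 2 3 3
2 2 0 0
0 1 1 2
3 1 1 0
step 5: 2 0 3 1
1 2 1 1
2 2 3 3
2 2 0 0
0 1 1 2
3 1 1 0
step 6: 2 0 3 1
1 3 1 1
2 2 3 3
2 2 0 0
0 1 1 2
3 1 1 0
step 7: 2 1 3 1
2 0 2 1
2 3 3 3
2 2 0 0
0 1 1 2
3 1 1 0
step 8: 2 1 3 1
2 1 2 1
2 3 3 3
2 2 0 0
0 1 1 2
3 1 1 0

37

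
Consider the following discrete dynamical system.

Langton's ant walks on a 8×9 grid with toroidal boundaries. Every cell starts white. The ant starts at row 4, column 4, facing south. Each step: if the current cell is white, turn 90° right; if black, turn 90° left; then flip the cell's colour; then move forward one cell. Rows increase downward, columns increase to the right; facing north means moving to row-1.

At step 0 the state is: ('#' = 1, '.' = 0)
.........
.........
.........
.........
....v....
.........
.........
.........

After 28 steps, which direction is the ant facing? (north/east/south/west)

south

t=0: .........
.........
.........
.........
....v....
.........
.........
.........
t=1: .........
.........
.........
.........
...<#....
.........
.........
.........
t=2: .........
.........
.........
...^.....
...##....
.........
.........
.........
t=3: .........
.........
.........
...#>....
...##....
.........
.........
.........
t=4: .........
.........
.........
...##....
...#v....
.........
.........
.........
t=5: .........
.........
.........
...##....
...#.>...
.........
.........
.........
t=6: .........
.........
.........
...##....
...#.#...
.....v...
.........
.........
t=7: .........
.........
.........
...##....
...#.#...
....<#...
.........
.........
t=8: .........
.........
.........
...##....
...#^#...
....##...
.........
.........
t=9: .........
.........
.........
...##....
...##>...
....##...
.........
.........
t=10: .........
.........
.........
...##^...
...##....
....##...
.........
.........
t=11: .........
.........
.........
...###>..
...##....
....##...
.........
.........
t=12: .........
.........
.........
...####..
...##.v..
....##...
.........
.........
t=13: .........
.........
.........
...####..
...##<#..
....##...
.........
.........
t=14: .........
.........
.........
...##^#..
...####..
....##...
.........
.........
t=15: .........
.........
.........
...#<.#..
...####..
....##...
.........
.........
t=16: .........
.........
.........
...#..#..
...#v##..
....##...
.........
.........
t=17: .........
.........
.........
...#..#..
...#.>#..
....##...
.........
.........
t=18: .........
.........
.........
...#.^#..
...#..#..
....##...
.........
.........
t=19: .........
.........
.........
...#.#>..
...#..#..
....##...
.........
.........
t=20: .........
.........
......^..
...#.#...
...#..#..
....##...
.........
.........
t=21: .........
.........
......#>.
...#.#...
...#..#..
....##...
.........
.........
t=22: .........
.........
......##.
...#.#.v.
...#..#..
....##...
.........
.........
t=23: .........
.........
......##.
...#.#<#.
...#..#..
....##...
.........
.........
t=24: .........
.........
......^#.
...#.###.
...#..#..
....##...
.........
.........
t=25: .........
.........
.....<.#.
...#.###.
...#..#..
....##...
.........
.........
t=26: .........
.....^...
.....#.#.
...#.###.
...#..#..
....##...
.........
.........
t=27: .........
.....#>..
.....#.#.
...#.###.
...#..#..
....##...
.........
.........
t=28: .........
.....##..
.....#v#.
...#.###.
...#..#..
....##...
.........
.........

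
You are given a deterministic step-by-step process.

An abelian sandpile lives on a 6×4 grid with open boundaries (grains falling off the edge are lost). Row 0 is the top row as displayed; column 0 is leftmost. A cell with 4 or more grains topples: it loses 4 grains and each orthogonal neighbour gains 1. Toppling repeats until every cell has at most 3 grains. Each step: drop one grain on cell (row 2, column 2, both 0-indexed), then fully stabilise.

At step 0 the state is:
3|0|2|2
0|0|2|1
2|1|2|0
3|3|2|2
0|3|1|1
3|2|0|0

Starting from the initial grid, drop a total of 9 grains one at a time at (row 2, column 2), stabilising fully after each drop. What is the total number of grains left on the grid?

42

k=0  3|0|2|2
0|0|2|1
2|1|2|0
3|3|2|2
0|3|1|1
3|2|0|0
k=1  3|0|2|2
0|0|2|1
2|1|3|0
3|3|2|2
0|3|1|1
3|2|0|0
k=2  3|0|2|2
0|0|3|1
2|2|0|1
3|3|3|2
0|3|1|1
3|2|0|0
k=3  3|0|2|2
0|0|3|1
2|2|1|1
3|3|3|2
0|3|1|1
3|2|0|0
k=4  3|0|2|2
0|0|3|1
2|2|2|1
3|3|3|2
0|3|1|1
3|2|0|0
k=5  3|0|2|2
0|0|3|1
2|2|3|1
3|3|3|2
0|3|1|1
3|2|0|0
k=6  3|0|3|2
1|2|0|2
0|1|3|2
1|3|1|3
2|0|3|1
3|3|0|0
k=7  3|0|3|2
1|2|1|2
0|2|0|3
1|3|2|3
2|0|3|1
3|3|0|0
k=8  3|0|3|2
1|2|1|2
0|2|1|3
1|3|2|3
2|0|3|1
3|3|0|0
k=9  3|0|3|2
1|2|1|2
0|2|2|3
1|3|2|3
2|0|3|1
3|3|0|0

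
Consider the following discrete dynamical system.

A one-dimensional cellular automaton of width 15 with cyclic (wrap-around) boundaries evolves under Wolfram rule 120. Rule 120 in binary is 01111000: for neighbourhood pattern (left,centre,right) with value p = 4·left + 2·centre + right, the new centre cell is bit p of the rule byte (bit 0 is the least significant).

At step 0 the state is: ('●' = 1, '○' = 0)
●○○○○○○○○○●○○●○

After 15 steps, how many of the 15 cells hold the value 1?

step 0: ●○○○○○○○○○●○○●○
step 1: ○●○○○○○○○○○●○○●
step 2: ●○●○○○○○○○○○●○○
step 3: ○●○●○○○○○○○○○●○
step 4: ○○●○●○○○○○○○○○●
step 5: ●○○●○●○○○○○○○○○
step 6: ○●○○●○●○○○○○○○○
step 7: ○○●○○●○●○○○○○○○
step 8: ○○○●○○●○●○○○○○○
step 9: ○○○○●○○●○●○○○○○
step 10: ○○○○○●○○●○●○○○○
step 11: ○○○○○○●○○●○●○○○
step 12: ○○○○○○○●○○●○●○○
step 13: ○○○○○○○○●○○●○●○
step 14: ○○○○○○○○○●○○●○●
step 15: ●○○○○○○○○○●○○●○

3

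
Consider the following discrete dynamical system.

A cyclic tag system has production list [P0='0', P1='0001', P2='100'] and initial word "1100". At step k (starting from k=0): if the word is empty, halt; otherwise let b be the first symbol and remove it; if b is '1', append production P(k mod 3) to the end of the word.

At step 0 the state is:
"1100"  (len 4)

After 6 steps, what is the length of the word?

3

k=0  "1100"  (len 4)
k=1  "1000"  (len 4)
k=2  "0000001"  (len 7)
k=3  "000001"  (len 6)
k=4  "00001"  (len 5)
k=5  "0001"  (len 4)
k=6  "001"  (len 3)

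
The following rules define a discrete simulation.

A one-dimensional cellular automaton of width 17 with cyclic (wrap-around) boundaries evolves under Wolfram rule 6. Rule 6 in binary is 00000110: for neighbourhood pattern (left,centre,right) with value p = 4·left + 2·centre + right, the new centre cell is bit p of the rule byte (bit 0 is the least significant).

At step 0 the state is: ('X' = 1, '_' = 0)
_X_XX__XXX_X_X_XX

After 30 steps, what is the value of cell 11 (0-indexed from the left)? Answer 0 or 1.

0) _X_XX__XXX_X_X_XX
1) _X____X____X_X___
2) XX___XX___XX_X___
3) ____X____X___X__X
4) ___XX___XX__XX_XX
5) __X____X___X_____
6) _XX___XX__XX_____
7) X____X___X_______
8) X___XX__XX______X
9) ___X___X_______X_
10) __XX__XX______XX_
11) _X___X_______X___
12) XX__XX______XX___
13) ___X_______X____X
14) __XX______XX___XX
15) _X_______X____X__
16) XX______XX___XX__
17) _______X____X___X
18) ______XX___XX__XX
19) _____X____X___X__
20) ____XX___XX__XX__
21) ___X____X___X____
22) __XX___XX__XX____
23) _X____X___X______
24) XX___XX__XX______
25) ____X___X_______X
26) ___XX__XX______XX
27) __X___X_______X__
28) _XX__XX______XX__
29) X___X_______X____
30) X__XX______XX___X

1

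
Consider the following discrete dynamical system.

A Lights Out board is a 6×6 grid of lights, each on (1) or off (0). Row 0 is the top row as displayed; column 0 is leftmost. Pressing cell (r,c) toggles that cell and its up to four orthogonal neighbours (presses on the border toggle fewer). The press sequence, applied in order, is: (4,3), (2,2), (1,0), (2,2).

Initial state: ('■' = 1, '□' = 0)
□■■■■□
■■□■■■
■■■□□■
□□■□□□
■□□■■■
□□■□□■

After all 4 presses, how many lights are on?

19

0) □■■■■□
■■□■■■
■■■□□■
□□■□□□
■□□■■■
□□■□□■
1) □■■■■□
■■□■■■
■■■□□■
□□■■□□
■□■□□■
□□■■□■
2) □■■■■□
■■■■■■
■□□■□■
□□□■□□
■□■□□■
□□■■□■
3) ■■■■■□
□□■■■■
□□□■□■
□□□■□□
■□■□□■
□□■■□■
4) ■■■■■□
□□□■■■
□■■□□■
□□■■□□
■□■□□■
□□■■□■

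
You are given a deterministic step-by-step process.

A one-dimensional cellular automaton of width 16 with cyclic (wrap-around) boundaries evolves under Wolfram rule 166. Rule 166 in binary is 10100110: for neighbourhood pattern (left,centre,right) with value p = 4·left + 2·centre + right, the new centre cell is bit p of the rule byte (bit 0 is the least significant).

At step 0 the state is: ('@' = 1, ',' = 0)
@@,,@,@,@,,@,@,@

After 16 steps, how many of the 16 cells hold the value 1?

8

gen 0: @@,,@,@,@,,@,@,@
gen 1: @,,@@@@@@,@@@@@,
gen 2: @,@,@@@@,@,@@@,@
gen 3: ,@@@,@@,@@@,@,@,
gen 4: @,@,@,,@,@,@@@@,
gen 5: @@@@@,@@@@@,@@,@
gen 6: @@@@,@,@@@,@,,@,
gen 7: ,@@,@@@,@,@@,@@@
gen 8: @,,@,@,@@@,,@,@,
gen 9: @,@@@@@,@,,@@@@@
gen 10: ,@,@@@,@@,@,@@@@
gen 11: @@@,@,@,,@@@,@@,
gen 12: ,@,@@@@,@,@,@,,@
gen 13: @@@,@@,@@@@@@,@@
gen 14: @@,@,,@,@@@@,@,@
gen 15: @,@@,@@@,@@,@@@,
gen 16: @@,,@,@,@,,@,@,@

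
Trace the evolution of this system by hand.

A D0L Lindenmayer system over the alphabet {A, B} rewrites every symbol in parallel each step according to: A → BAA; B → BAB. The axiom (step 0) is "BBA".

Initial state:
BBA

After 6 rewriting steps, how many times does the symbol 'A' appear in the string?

[0] BBA
[1] BABBABBAA
[2] BABBAABABBABBAABABBABBAABAA
[3] BABBAABABBABBAABAABABBAABABBABBAABABBABBAABAABABBAABABBABBAABABBABBAABAABABBAABAA
[4] BABBAABABBABBAABAABABBAABABBABBAABABBABBAABAABABBAABAABABB…ABABBABBAABABBABBAABAABABBAABAABABBAABABBABBAABAABABBAABAA  (len 243)
[5] BABBAABABBABBAABAABABBAABABBABBAABABBABBAABAABABBAABAABABB…ABABBABBAABABBABBAABAABABBAABAABABBAABABBABBAABAABABBAABAA  (len 729)
[6] BABBAABABBABBAABAABABBAABABBABBAABABBABBAABAABABBAABAABABB…ABABBABBAABABBABBAABAABABBAABAABABBAABABBABBAABAABABBAABAA  (len 2187)

1093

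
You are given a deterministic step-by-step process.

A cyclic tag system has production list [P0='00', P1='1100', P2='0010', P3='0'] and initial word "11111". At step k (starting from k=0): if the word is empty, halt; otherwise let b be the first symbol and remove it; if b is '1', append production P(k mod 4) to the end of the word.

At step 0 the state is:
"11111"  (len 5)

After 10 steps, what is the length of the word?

gen 0: "11111"  (len 5)
gen 1: "111100"  (len 6)
gen 2: "111001100"  (len 9)
gen 3: "110011000010"  (len 12)
gen 4: "100110000100"  (len 12)
gen 5: "0011000010000"  (len 13)
gen 6: "011000010000"  (len 12)
gen 7: "11000010000"  (len 11)
gen 8: "10000100000"  (len 11)
gen 9: "000010000000"  (len 12)
gen 10: "00010000000"  (len 11)

11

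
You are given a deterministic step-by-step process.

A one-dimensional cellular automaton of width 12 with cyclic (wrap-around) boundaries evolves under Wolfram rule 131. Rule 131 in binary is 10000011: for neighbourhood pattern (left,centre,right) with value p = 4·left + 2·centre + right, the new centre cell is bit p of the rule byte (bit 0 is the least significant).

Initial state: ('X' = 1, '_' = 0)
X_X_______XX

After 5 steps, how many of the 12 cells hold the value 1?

t=0: X_X_______XX
t=1: ____XXXXXX_X
t=2: _XXX_XXXX___
t=3: X_X___XX__XX
t=4: ____XX___X_X
t=5: _XXX___XX___

5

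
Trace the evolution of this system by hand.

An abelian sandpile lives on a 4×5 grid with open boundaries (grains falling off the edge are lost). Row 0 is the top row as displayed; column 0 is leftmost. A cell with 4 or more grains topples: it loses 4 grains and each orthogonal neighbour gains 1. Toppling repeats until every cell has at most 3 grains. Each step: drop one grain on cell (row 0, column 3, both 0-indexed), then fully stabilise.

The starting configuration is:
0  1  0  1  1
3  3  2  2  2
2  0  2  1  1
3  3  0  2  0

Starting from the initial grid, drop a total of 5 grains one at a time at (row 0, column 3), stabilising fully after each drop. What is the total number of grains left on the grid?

33

k=0  0  1  0  1  1
3  3  2  2  2
2  0  2  1  1
3  3  0  2  0
k=1  0  1  0  2  1
3  3  2  2  2
2  0  2  1  1
3  3  0  2  0
k=2  0  1  0  3  1
3  3  2  2  2
2  0  2  1  1
3  3  0  2  0
k=3  0  1  1  0  2
3  3  2  3  2
2  0  2  1  1
3  3  0  2  0
k=4  0  1  1  1  2
3  3  2  3  2
2  0  2  1  1
3  3  0  2  0
k=5  0  1  1  2  2
3  3  2  3  2
2  0  2  1  1
3  3  0  2  0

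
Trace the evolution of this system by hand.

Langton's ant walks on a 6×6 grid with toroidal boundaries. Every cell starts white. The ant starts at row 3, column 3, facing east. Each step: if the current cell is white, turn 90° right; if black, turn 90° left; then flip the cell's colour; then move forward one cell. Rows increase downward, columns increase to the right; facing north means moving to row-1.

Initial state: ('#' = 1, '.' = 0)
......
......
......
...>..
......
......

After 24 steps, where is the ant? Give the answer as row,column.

t=0: ......
......
......
...>..
......
......
t=1: ......
......
......
...#..
...v..
......
t=2: ......
......
......
...#..
..<#..
......
t=3: ......
......
......
..^#..
..##..
......
t=4: ......
......
......
..#>..
..##..
......
t=5: ......
......
...^..
..#...
..##..
......
t=6: ......
......
...#>.
..#...
..##..
......
t=7: ......
......
...##.
..#.v.
..##..
......
t=8: ......
......
...##.
..#<#.
..##..
......
t=9: ......
......
...^#.
..###.
..##..
......
t=10: ......
......
..<.#.
..###.
..##..
......
t=11: ......
..^...
..#.#.
..###.
..##..
......
t=12: ......
..#>..
..#.#.
..###.
..##..
......
t=13: ......
..##..
..#v#.
..###.
..##..
......
t=14: ......
..##..
..<##.
..###.
..##..
......
t=15: ......
..##..
...##.
..v##.
..##..
......
t=16: ......
..##..
...##.
...>#.
..##..
......
t=17: ......
..##..
...^#.
....#.
..##..
......
t=18: ......
..##..
..<.#.
....#.
..##..
......
t=19: ......
..^#..
..#.#.
....#.
..##..
......
t=20: ......
.<.#..
..#.#.
....#.
..##..
......
t=21: .^....
.#.#..
..#.#.
....#.
..##..
......
t=22: .#>...
.#.#..
..#.#.
....#.
..##..
......
t=23: .##...
.#v#..
..#.#.
....#.
..##..
......
t=24: .##...
.<##..
..#.#.
....#.
..##..
......

1,1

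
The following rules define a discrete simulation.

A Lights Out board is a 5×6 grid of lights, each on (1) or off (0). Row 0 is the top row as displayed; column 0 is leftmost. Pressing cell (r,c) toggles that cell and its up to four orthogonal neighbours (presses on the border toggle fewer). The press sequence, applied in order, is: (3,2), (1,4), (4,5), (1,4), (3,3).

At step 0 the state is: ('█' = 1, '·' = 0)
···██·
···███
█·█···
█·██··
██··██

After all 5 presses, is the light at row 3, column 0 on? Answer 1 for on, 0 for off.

t=0: ···██·
···███
█·█···
█·██··
██··██
t=1: ···██·
···███
█·····
██····
███·██
t=2: ···█··
······
█···█·
██····
███·██
t=3: ···█··
······
█···█·
██···█
███···
t=4: ···██·
···███
█·····
██···█
███···
t=5: ···██·
···███
█··█··
██████
████··

1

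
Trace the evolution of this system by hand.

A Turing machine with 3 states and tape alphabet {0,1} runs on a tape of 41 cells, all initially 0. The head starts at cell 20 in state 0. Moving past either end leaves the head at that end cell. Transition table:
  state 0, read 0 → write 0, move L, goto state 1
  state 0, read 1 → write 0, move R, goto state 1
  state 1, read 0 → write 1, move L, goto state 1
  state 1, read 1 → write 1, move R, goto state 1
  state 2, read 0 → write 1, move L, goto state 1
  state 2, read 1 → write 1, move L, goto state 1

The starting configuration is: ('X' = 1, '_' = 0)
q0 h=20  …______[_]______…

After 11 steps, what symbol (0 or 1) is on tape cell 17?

0) q0 h=20  …______[_]______…
1) q1 h=19  …______[_]______…
2) q1 h=18  …______[_]X_____…
3) q1 h=17  …______[_]XX____…
4) q1 h=16  …______[_]XXX___…
5) q1 h=15  …______[_]XXXX__…
6) q1 h=14  …______[_]XXXXX_…
7) q1 h=13  …______[_]XXXXXX…
8) q1 h=12  …______[_]XXXXXX…
9) q1 h=11  …______[_]XXXXXX…
10) q1 h=10  …______[_]XXXXXX…
11) q1 h= 9  …______[_]XXXXXX…

1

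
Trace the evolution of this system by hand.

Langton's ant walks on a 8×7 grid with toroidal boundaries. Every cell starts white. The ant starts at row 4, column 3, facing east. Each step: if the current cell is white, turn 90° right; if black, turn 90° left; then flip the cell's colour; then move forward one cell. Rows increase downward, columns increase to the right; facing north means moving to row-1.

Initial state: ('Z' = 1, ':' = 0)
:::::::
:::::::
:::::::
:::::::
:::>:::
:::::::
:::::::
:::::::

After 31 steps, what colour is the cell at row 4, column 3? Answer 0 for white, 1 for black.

0

0) :::::::
:::::::
:::::::
:::::::
:::>:::
:::::::
:::::::
:::::::
1) :::::::
:::::::
:::::::
:::::::
:::Z:::
:::v:::
:::::::
:::::::
2) :::::::
:::::::
:::::::
:::::::
:::Z:::
::<Z:::
:::::::
:::::::
3) :::::::
:::::::
:::::::
:::::::
::^Z:::
::ZZ:::
:::::::
:::::::
4) :::::::
:::::::
:::::::
:::::::
::Z>:::
::ZZ:::
:::::::
:::::::
5) :::::::
:::::::
:::::::
:::^:::
::Z::::
::ZZ:::
:::::::
:::::::
6) :::::::
:::::::
:::::::
:::Z>::
::Z::::
::ZZ:::
:::::::
:::::::
7) :::::::
:::::::
:::::::
:::ZZ::
::Z:v::
::ZZ:::
:::::::
:::::::
8) :::::::
:::::::
:::::::
:::ZZ::
::Z<Z::
::ZZ:::
:::::::
:::::::
9) :::::::
:::::::
:::::::
:::^Z::
::ZZZ::
::ZZ:::
:::::::
:::::::
10) :::::::
:::::::
:::::::
::<:Z::
::ZZZ::
::ZZ:::
:::::::
:::::::
11) :::::::
:::::::
::^::::
::Z:Z::
::ZZZ::
::ZZ:::
:::::::
:::::::
12) :::::::
:::::::
::Z>:::
::Z:Z::
::ZZZ::
::ZZ:::
:::::::
:::::::
13) :::::::
:::::::
::ZZ:::
::ZvZ::
::ZZZ::
::ZZ:::
:::::::
:::::::
14) :::::::
:::::::
::ZZ:::
::<ZZ::
::ZZZ::
::ZZ:::
:::::::
:::::::
15) :::::::
:::::::
::ZZ:::
:::ZZ::
::vZZ::
::ZZ:::
:::::::
:::::::
16) :::::::
:::::::
::ZZ:::
:::ZZ::
:::>Z::
::ZZ:::
:::::::
:::::::
17) :::::::
:::::::
::ZZ:::
:::^Z::
::::Z::
::ZZ:::
:::::::
:::::::
18) :::::::
:::::::
::ZZ:::
::<:Z::
::::Z::
::ZZ:::
:::::::
:::::::
19) :::::::
:::::::
::^Z:::
::Z:Z::
::::Z::
::ZZ:::
:::::::
:::::::
20) :::::::
:::::::
:<:Z:::
::Z:Z::
::::Z::
::ZZ:::
:::::::
:::::::
21) :::::::
:^:::::
:Z:Z:::
::Z:Z::
::::Z::
::ZZ:::
:::::::
:::::::
22) :::::::
:Z>::::
:Z:Z:::
::Z:Z::
::::Z::
::ZZ:::
:::::::
:::::::
23) :::::::
:ZZ::::
:ZvZ:::
::Z:Z::
::::Z::
::ZZ:::
:::::::
:::::::
24) :::::::
:ZZ::::
:<ZZ:::
::Z:Z::
::::Z::
::ZZ:::
:::::::
:::::::
25) :::::::
:ZZ::::
::ZZ:::
:vZ:Z::
::::Z::
::ZZ:::
:::::::
:::::::
26) :::::::
:ZZ::::
::ZZ:::
<ZZ:Z::
::::Z::
::ZZ:::
:::::::
:::::::
27) :::::::
:ZZ::::
^:ZZ:::
ZZZ:Z::
::::Z::
::ZZ:::
:::::::
:::::::
28) :::::::
:ZZ::::
Z>ZZ:::
ZZZ:Z::
::::Z::
::ZZ:::
:::::::
:::::::
29) :::::::
:ZZ::::
ZZZZ:::
ZvZ:Z::
::::Z::
::ZZ:::
:::::::
:::::::
30) :::::::
:ZZ::::
ZZZZ:::
Z:>:Z::
::::Z::
::ZZ:::
:::::::
:::::::
31) :::::::
:ZZ::::
ZZ^Z:::
Z:::Z::
::::Z::
::ZZ:::
:::::::
:::::::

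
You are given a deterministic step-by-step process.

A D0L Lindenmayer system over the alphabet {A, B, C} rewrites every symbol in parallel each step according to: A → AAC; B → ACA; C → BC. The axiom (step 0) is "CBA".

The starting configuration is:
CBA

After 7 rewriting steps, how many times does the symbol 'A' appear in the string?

t=0: CBA
t=1: BCACAAAC
t=2: ACABCAACBCAACAACAACBC
t=3: AACBCAACACABCAACAACBCACABCAACAACBCAACAACBCAACAACBCACABC
t=4: AACAACBCACABCAACAACBCAACBCAACACABCAACAACBCAACAACBCACABCAAC…ABCAACAACBCAACAACBCACABCAACAACBCAACAACBCACABCAACBCAACACABC  (len 144)
t=5: AACAACBCAACAACBCACABCAACBCAACACABCAACAACBCAACAACBCACABCAAC…CAACBCACABCAACBCAACACABCAACAACBCACABCAACAACBCAACBCAACACABC  (len 377)
t=6: AACAACBCAACAACBCACABCAACAACBCAACAACBCACABCAACBCAACACABCAAC…ABCAACAACBCAACAACBCACABCAACAACBCACABCAACAACBCAACBCAACACABC  (len 987)
t=7: AACAACBCAACAACBCACABCAACAACBCAACAACBCACABCAACBCAACACABCAAC…ABCAACAACBCAACAACBCACABCAACAACBCACABCAACAACBCAACBCAACACABC  (len 2584)

1220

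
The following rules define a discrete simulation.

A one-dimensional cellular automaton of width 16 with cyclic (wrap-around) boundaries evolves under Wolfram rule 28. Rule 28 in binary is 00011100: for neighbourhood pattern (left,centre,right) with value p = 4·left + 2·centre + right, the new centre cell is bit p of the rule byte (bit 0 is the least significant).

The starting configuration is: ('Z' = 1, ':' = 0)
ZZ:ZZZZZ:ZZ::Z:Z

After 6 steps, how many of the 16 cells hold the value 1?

k=0  ZZ:ZZZZZ:ZZ::Z:Z
k=1  :::Z:::::Z:Z:Z:Z
k=2  Z::ZZ::::Z:Z:Z:Z
k=3  :Z:Z:Z:::Z:Z:Z:Z
k=4  :Z:Z:ZZ::Z:Z:Z:Z
k=5  :Z:Z:Z:Z:Z:Z:Z:Z
k=6  :Z:Z:Z:Z:Z:Z:Z:Z

8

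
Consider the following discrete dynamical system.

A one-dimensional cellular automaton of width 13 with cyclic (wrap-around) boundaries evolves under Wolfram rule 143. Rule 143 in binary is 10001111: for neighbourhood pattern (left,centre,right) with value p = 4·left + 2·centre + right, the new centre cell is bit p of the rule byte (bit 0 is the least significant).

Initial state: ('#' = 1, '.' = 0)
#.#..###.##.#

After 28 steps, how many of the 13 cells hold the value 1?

t=0: #.#..###.##.#
t=1: ..#.###..#..#
t=2: .##.##..##.##
t=3: .#..#..##..#.
t=4: ##.##.##..##.
t=5: #..#..#..##..
t=6: #.##.##.##..#
t=7: ..#..#..#..##
t=8: .##.##.##.##.
t=9: ##..#..#..#..
t=10: #..##.##.##.#
t=11: ..##..#..#..#
t=12: .##..##.##.##
t=13: .#..##..#..#.
t=14: ##.##..##.##.
t=15: #..#..##..#..
t=16: #.##.##..##.#
t=17: ..#..#..##..#
t=18: .##.##.##..##
t=19: .#..#..#..##.
t=20: ##.##.##.##..
t=21: #..#..#..#..#
t=22: ..##.##.##.##
t=23: .##..#..#..#.
t=24: ##..##.##.##.
t=25: #..##..#..#..
t=26: #.##..##.##.#
t=27: ..#..##..#..#
t=28: .##.##..##.##

8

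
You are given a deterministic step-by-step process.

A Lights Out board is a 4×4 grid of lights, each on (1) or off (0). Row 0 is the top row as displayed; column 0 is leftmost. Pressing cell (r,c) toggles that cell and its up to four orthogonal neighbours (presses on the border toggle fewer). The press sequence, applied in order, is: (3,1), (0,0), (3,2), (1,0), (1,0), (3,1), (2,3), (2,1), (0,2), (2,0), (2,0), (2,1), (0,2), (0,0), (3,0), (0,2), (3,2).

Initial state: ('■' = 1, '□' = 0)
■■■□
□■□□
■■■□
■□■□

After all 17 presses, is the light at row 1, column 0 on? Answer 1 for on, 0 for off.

t=0: ■■■□
□■□□
■■■□
■□■□
t=1: ■■■□
□■□□
■□■□
□■□□
t=2: □□■□
■■□□
■□■□
□■□□
t=3: □□■□
■■□□
■□□□
□□■■
t=4: ■□■□
□□□□
□□□□
□□■■
t=5: □□■□
■■□□
■□□□
□□■■
t=6: □□■□
■■□□
■■□□
■■□■
t=7: □□■□
■■□■
■■■■
■■□□
t=8: □□■□
■□□■
□□□■
■□□□
t=9: □■□■
■□■■
□□□■
■□□□
t=10: □■□■
□□■■
■■□■
□□□□
t=11: □■□■
■□■■
□□□■
■□□□
t=12: □■□■
■■■■
■■■■
■■□□
t=13: □□■□
■■□■
■■■■
■■□□
t=14: ■■■□
□■□■
■■■■
■■□□
t=15: ■■■□
□■□■
□■■■
□□□□
t=16: ■□□■
□■■■
□■■■
□□□□
t=17: ■□□■
□■■■
□■□■
□■■■

0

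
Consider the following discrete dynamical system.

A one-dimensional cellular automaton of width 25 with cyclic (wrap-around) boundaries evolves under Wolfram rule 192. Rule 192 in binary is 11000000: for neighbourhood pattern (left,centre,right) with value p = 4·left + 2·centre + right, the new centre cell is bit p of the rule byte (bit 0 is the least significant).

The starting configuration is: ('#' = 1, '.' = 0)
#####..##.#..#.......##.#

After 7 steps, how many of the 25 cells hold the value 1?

t=0: #####..##.#..#.......##.#
t=1: #####...#.............#..
t=2: .####....................
t=3: ..###....................
t=4: ...##....................
t=5: ....#....................
t=6: .........................
t=7: .........................

0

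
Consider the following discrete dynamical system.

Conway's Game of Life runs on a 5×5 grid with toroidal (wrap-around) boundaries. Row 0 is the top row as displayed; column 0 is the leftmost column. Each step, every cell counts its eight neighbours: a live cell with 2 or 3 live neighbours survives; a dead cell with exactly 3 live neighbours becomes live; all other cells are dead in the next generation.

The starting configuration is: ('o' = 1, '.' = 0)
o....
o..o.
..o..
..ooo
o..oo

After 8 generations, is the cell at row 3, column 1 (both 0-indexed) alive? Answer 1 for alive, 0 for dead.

0) o....
o..o.
..o..
..ooo
o..oo
1) oo.o.
.o..o
.oo..
ooo..
ooo..
2) ...o.
...oo
...o.
...o.
...o.
3) ..oo.
..ooo
..oo.
..ooo
..ooo
4) .o...
.o..o
.o...
.o...
.o...
5) .oo..
.oo..
.oo..
ooo..
ooo..
6) ...o.
o..o.
...o.
...o.
...o.
7) ..oo.
..oo.
..oo.
..ooo
..ooo
8) .o...
.o..o
.o...
.o...
.o...

1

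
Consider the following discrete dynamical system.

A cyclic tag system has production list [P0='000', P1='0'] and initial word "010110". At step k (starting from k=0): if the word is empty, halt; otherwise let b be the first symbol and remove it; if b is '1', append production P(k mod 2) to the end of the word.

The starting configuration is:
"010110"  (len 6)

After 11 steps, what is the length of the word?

t=0: "010110"  (len 6)
t=1: "10110"  (len 5)
t=2: "01100"  (len 5)
t=3: "1100"  (len 4)
t=4: "1000"  (len 4)
t=5: "000000"  (len 6)
t=6: "00000"  (len 5)
t=7: "0000"  (len 4)
t=8: "000"  (len 3)
t=9: "00"  (len 2)
t=10: "0"  (len 1)
t=11: (halted — word empty)

0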